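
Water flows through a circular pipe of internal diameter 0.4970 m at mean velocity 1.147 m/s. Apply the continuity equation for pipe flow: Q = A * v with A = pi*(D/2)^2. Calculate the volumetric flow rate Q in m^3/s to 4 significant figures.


A = pi*(0.4970/2)^2 = 0.194000 m^2
Q = 0.194000 * 1.147 = 0.2225 m^3/s
Therefore the volumetric flow rate Q = 0.2225 m^3/s.


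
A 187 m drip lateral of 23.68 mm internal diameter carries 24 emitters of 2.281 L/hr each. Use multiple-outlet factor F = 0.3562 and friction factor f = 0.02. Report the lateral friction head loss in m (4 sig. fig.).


Approach: apply Darcy-Weisbach with the multiple-outlet F-factor, Q = n*q/(3600*1000) m^3/s; v = Q/A; hf = F*f*(L/D)*(v^2/(2g)).
Q = 24*2.281/(3600*1000) = 1.52067e-05 m^3/s
A = pi*(23.68e-3/2)^2 = 4.40406e-04 m^2, so v = Q/A = 0.0345287 m/s
hf = 0.3562*0.02*(187/0.02368)*(0.0345287^2/(2*9.81)) = 0.003419 m
Therefore the lateral friction head loss = 0.003419 m.


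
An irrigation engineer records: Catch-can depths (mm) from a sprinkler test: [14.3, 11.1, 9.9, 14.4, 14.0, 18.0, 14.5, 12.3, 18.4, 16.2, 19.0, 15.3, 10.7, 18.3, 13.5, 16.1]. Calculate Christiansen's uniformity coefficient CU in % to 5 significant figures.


Approach: apply Christiansen's uniformity coefficient, CU = (1 - mean_abs_deviation/mean)*100.
mean = 14.75000 mm
mean |d_i - mean| = 2.256250 mm
CU = (1 - 2.256250/14.75000)*100 = 84.703 %
Therefore Christiansen's uniformity coefficient CU = 84.703 %.


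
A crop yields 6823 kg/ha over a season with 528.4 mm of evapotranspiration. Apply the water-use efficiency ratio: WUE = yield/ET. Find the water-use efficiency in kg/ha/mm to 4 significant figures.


WUE = 6823 / 528.4 = 12.91 kg/ha/mm
Therefore the water-use efficiency = 12.91 kg/ha/mm.


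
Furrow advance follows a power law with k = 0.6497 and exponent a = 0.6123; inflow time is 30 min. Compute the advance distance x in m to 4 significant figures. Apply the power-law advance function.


Approach: apply the power-law advance function, x = k*t^a.
x = 0.6497 * 30^0.6123 = 5.214 m
Therefore the advance distance x = 5.214 m.


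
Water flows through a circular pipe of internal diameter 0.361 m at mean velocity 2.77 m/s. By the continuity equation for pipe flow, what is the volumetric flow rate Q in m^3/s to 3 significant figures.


Approach: apply the continuity equation for pipe flow, Q = A * v with A = pi*(D/2)^2.
A = pi*(0.361/2)^2 = 0.10235 m^2
Q = 0.10235 * 2.77 = 0.284 m^3/s
Therefore the volumetric flow rate Q = 0.284 m^3/s.


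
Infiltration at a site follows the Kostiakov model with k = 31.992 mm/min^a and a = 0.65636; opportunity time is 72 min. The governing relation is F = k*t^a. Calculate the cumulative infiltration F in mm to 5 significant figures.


F = 31.992 * 72^0.65636 = 529.81 mm
Therefore the cumulative infiltration F = 529.81 mm.


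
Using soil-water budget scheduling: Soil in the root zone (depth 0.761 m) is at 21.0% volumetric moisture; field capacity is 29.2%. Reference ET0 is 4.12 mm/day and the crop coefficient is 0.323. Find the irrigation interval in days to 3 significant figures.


Approach: apply soil-water budget scheduling, SMD = (FC-theta)/100*depth*1000; ETc = ET0*Kc; interval = SMD/ETc.
Step 1 — soil moisture deficit:
  SMD = (29.2 - 21.0)/100 * 0.761 * 1000 = 62.402 mm
Step 2 — daily crop ET (ETc = ET0*Kc):
  ETc = 4.12 * 0.323 = 1.3308 mm/day
Step 3 — irrigation interval (SMD/ETc):
  interval = 62.402 / 1.3308 = 46.9 days
Therefore the irrigation interval = 46.9 days.


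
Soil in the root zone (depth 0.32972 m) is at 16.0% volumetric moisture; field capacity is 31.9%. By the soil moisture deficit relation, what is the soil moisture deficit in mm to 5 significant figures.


Approach: apply the soil moisture deficit relation, SMD = (FC - theta)/100 * depth * 1000.
SMD = (31.9 - 16.0)/100 * 0.32972 * 1000 = 52.425 mm
Therefore the soil moisture deficit = 52.425 mm.


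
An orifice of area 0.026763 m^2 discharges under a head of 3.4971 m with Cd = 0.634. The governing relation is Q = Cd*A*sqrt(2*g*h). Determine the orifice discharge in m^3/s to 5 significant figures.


Q = 0.634 * 0.026763 * sqrt(2*9.81*3.4971) = 0.14055 m^3/s
Therefore the orifice discharge = 0.14055 m^3/s.


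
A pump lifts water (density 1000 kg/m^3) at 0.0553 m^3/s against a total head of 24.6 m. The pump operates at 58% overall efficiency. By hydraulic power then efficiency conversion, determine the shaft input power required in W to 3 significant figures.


Approach: apply hydraulic power then efficiency conversion, P = rho*g*Q*H; P_in = P/eta.
Step 1 — hydraulic power (P = rho*g*Q*H):
  P = 1000 * 9.81 * 0.0553 * 24.6 = 13345 W
Step 2 — input power: P_in = P/eta = 13345 / 0.58 = 23000 W
Therefore the shaft input power required = 23000 W.


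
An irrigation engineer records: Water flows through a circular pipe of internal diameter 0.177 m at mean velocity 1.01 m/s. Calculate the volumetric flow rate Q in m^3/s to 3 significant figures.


Approach: apply the continuity equation for pipe flow, Q = A * v with A = pi*(D/2)^2.
A = pi*(0.177/2)^2 = 0.024606 m^2
Q = 0.024606 * 1.01 = 0.0249 m^3/s
Therefore the volumetric flow rate Q = 0.0249 m^3/s.


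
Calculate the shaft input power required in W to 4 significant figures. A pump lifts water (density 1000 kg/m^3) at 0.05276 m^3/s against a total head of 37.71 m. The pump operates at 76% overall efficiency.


Approach: apply hydraulic power then efficiency conversion, P = rho*g*Q*H; P_in = P/eta.
Step 1 — hydraulic power (P = rho*g*Q*H):
  P = 1000 * 9.81 * 0.05276 * 37.71 = 19517.8 W
Step 2 — input power: P_in = P/eta = 19517.8 / 0.76 = 25680 W
Therefore the shaft input power required = 25680 W.


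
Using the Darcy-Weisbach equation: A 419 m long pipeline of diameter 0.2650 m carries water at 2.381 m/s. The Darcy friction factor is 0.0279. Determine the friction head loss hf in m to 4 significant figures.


Approach: apply the Darcy-Weisbach equation, hf = f*(L/D)*(v^2/(2g)).
hf = 0.0279 * (419/0.2650) * (2.381^2 / (2*9.81))
hf = 12.75 m
Therefore the friction head loss hf = 12.75 m.


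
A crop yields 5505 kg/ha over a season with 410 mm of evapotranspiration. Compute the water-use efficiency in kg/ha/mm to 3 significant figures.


Approach: apply the water-use efficiency ratio, WUE = yield/ET.
WUE = 5505 / 410 = 13.4 kg/ha/mm
Therefore the water-use efficiency = 13.4 kg/ha/mm.


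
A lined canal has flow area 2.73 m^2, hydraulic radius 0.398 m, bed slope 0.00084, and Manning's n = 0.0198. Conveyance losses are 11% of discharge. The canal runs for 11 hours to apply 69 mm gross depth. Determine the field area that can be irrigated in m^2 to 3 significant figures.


Approach: apply Manning's equation with a conveyance and depth budget, Q = (1/n)*A*R^(2/3)*S^(1/2); Q_field = Q*(1-loss); Area = Q_field*t/(d/1000).
Step 1 — canal discharge (Manning's equation):
  Q = (1/0.0198) * 2.73 * 0.398^(2/3) * 0.00084^(1/2) = 2.1622 m^3/s
Step 2 — delivered flow: Q_field = 2.1622*(1 - 11/100) = 1.9243 m^3/s
Step 3 — volume delivered: V = 1.9243 * 11*3600 = 76204 m^3
Step 4 — area served: A = V / (depth/1000) = 76204 / 0.069 = 1100000 m^2
Therefore the field area that can be irrigated = 1100000 m^2.


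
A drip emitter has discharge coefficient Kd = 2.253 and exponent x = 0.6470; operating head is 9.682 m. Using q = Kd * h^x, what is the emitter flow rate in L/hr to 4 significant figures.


q = 2.253 * 9.682^0.6470 = 9.788 L/hr
Therefore the emitter flow rate = 9.788 L/hr.


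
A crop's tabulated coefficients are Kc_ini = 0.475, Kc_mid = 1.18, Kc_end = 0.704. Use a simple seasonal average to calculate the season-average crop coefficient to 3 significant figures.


Approach: apply a simple seasonal average, Kc_avg = (Kc_ini + Kc_mid + Kc_end)/3.
Kc_avg = (0.475 + 1.18 + 0.704)/3 = 0.786
Therefore the season-average crop coefficient = 0.786.


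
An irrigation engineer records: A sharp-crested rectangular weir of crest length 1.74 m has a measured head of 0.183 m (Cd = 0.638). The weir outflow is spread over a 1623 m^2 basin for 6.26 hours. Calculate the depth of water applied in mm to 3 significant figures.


Approach: apply the rectangular weir equation with a volume-to-depth conversion, Q = (2/3)*Cd*L*sqrt(2g)*H^1.5; d = Q*t/A * 1000.
Step 1 — weir discharge:
  Q = (2/3)*0.638*1.74*sqrt(2*9.81)*0.183^1.5 = 0.25663 m^3/s
Step 2 — volume: V = 0.25663 * 6.26*3600 = 5783.4 m^3
Step 3 — depth: d = V/A * 1000 = 5783.4/1623 * 1000 = 3560 mm
Therefore the depth of water applied = 3560 mm.


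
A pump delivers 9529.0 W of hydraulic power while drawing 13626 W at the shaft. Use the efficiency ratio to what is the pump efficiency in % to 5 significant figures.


Approach: apply the efficiency ratio, eta = (P_out/P_in)*100.
eta = (9529.0 / 13626) * 100 = 69.932 %
Therefore the pump efficiency = 69.932 %.


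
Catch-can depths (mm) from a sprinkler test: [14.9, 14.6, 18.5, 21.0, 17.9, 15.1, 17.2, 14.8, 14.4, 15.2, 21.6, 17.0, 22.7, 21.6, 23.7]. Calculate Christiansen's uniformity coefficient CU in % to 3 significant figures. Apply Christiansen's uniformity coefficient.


Approach: apply Christiansen's uniformity coefficient, CU = (1 - mean_abs_deviation/mean)*100.
mean = 18.013 mm
mean |d_i - mean| = 2.8027 mm
CU = (1 - 2.8027/18.013)*100 = 84.4 %
Therefore Christiansen's uniformity coefficient CU = 84.4 %.


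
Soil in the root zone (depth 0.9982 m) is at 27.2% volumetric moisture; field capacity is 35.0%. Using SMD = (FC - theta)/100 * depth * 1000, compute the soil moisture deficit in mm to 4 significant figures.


SMD = (35.0 - 27.2)/100 * 0.9982 * 1000 = 77.86 mm
Therefore the soil moisture deficit = 77.86 mm.


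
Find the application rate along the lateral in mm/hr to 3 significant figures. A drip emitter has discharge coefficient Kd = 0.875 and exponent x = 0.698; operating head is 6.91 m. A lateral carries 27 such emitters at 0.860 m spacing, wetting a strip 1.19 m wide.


Approach: apply the emitter equation with a lateral mass balance, q = Kd*h^x; Q = n*q; rate = Q/(n*spacing*width).
Step 1 — single emitter flow (q = Kd*h^x):
  q = 0.875 * 6.91^0.698 = 3.3726 L/hr
Step 2 — total lateral flow: Q = 27 * 3.3726 = 91.060 L/hr
Step 3 — wetted area: A = 27 * 0.860 * 1.19 = 27.632 m^2
Step 4 — application rate: Q/A = 91.060/27.632 = 3.30 mm/hr
Therefore the application rate along the lateral = 3.30 mm/hr.


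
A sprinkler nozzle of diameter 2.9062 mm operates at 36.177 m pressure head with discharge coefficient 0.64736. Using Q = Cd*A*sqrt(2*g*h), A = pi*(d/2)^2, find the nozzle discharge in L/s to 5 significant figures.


A = pi*(2.9062e-3/2)^2 = 6.633472e-06 m^2
Q = 0.64736 * 6.633472e-06 * sqrt(2*9.81*36.177) * 1000 = 0.11441 L/s
Therefore the nozzle discharge = 0.11441 L/s.


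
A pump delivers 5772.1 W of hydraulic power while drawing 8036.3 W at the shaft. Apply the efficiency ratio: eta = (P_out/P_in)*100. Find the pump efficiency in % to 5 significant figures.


eta = (5772.1 / 8036.3) * 100 = 71.825 %
Therefore the pump efficiency = 71.825 %.


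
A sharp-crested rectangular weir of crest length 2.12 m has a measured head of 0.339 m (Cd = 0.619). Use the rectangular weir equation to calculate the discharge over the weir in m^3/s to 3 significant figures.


Approach: apply the rectangular weir equation, Q = (2/3)*Cd*L*sqrt(2g)*H^1.5.
Q = (2/3)*0.619*2.12*sqrt(2*9.81)*0.339^1.5 = 0.765 m^3/s
Therefore the discharge over the weir = 0.765 m^3/s.


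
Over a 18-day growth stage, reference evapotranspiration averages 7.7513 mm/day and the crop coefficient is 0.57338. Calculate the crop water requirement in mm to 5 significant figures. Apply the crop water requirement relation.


Approach: apply the crop water requirement relation, CWR = ET0 * Kc * days.
CWR = 7.7513 * 0.57338 * 18 = 80.000 mm
Therefore the crop water requirement = 80.000 mm.


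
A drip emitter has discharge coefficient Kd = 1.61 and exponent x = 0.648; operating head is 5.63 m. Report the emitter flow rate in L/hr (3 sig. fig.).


Approach: apply the emitter characteristic equation, q = Kd * h^x.
q = 1.61 * 5.63^0.648 = 4.93 L/hr
Therefore the emitter flow rate = 4.93 L/hr.


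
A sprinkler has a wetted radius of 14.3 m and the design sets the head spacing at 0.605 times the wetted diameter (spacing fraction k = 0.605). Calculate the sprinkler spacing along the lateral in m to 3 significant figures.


Approach: apply the sprinkler spacing rule (spacing as a fraction of wetted diameter), S = k*(2*R).
S = 0.605 * (2 * 14.3) = 17.3 m
Therefore the sprinkler spacing along the lateral = 17.3 m.


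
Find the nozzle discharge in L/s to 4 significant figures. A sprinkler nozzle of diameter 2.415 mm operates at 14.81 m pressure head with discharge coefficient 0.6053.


Approach: apply the orifice equation, Q = Cd*A*sqrt(2*g*h), A = pi*(d/2)^2.
A = pi*(2.415e-3/2)^2 = 4.58062e-06 m^2
Q = 0.6053 * 4.58062e-06 * sqrt(2*9.81*14.81) * 1000 = 0.04726 L/s
Therefore the nozzle discharge = 0.04726 L/s.


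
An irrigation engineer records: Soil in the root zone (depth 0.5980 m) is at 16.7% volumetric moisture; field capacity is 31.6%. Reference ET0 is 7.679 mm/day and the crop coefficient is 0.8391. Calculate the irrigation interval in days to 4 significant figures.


Approach: apply soil-water budget scheduling, SMD = (FC-theta)/100*depth*1000; ETc = ET0*Kc; interval = SMD/ETc.
Step 1 — soil moisture deficit:
  SMD = (31.6 - 16.7)/100 * 0.5980 * 1000 = 89.1020 mm
Step 2 — daily crop ET (ETc = ET0*Kc):
  ETc = 7.679 * 0.8391 = 6.44345 mm/day
Step 3 — irrigation interval (SMD/ETc):
  interval = 89.1020 / 6.44345 = 13.83 days
Therefore the irrigation interval = 13.83 days.


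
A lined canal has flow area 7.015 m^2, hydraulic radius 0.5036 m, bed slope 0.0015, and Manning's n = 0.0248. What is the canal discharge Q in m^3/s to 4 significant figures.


Approach: apply Manning's equation, Q = (1/n)*A*R^(2/3)*S^(1/2).
Q = (1/0.0248) * 7.015 * 0.5036^(2/3) * 0.0015^(1/2) = 6.934 m^3/s
Therefore the canal discharge Q = 6.934 m^3/s.


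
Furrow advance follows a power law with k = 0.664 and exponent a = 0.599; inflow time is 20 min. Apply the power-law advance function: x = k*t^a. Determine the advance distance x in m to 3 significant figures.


x = 0.664 * 20^0.599 = 3.99 m
Therefore the advance distance x = 3.99 m.


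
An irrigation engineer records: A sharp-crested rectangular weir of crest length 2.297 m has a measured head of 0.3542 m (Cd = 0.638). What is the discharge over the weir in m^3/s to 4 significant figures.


Approach: apply the rectangular weir equation, Q = (2/3)*Cd*L*sqrt(2g)*H^1.5.
Q = (2/3)*0.638*2.297*sqrt(2*9.81)*0.3542^1.5 = 0.9122 m^3/s
Therefore the discharge over the weir = 0.9122 m^3/s.


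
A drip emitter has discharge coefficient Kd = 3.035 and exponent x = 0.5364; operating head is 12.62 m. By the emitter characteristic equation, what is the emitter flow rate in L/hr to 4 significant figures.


Approach: apply the emitter characteristic equation, q = Kd * h^x.
q = 3.035 * 12.62^0.5364 = 11.82 L/hr
Therefore the emitter flow rate = 11.82 L/hr.


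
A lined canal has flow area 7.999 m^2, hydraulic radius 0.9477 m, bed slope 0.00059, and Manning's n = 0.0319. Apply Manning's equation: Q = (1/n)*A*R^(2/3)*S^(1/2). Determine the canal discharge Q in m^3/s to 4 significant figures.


Q = (1/0.0319) * 7.999 * 0.9477^(2/3) * 0.00059^(1/2) = 5.876 m^3/s
Therefore the canal discharge Q = 5.876 m^3/s.


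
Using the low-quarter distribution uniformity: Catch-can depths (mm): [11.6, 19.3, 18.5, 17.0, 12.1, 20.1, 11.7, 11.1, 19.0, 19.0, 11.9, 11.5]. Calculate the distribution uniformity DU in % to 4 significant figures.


Approach: apply the low-quarter distribution uniformity, DU = (mean of lowest quarter of readings / overall mean)*100.
sorted lowest 3 of 12: [11.1, 11.5, 11.6] -> mean = 11.4000 mm
overall mean = 15.2333 mm
DU = (11.4000/15.2333)*100 = 74.84 %
Therefore the distribution uniformity DU = 74.84 %.


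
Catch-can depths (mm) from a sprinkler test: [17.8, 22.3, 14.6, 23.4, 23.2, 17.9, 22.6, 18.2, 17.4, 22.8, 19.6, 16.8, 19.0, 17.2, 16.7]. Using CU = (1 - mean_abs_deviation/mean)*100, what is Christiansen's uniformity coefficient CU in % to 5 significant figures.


mean = 19.30000 mm
mean |d_i - mean| = 2.413333 mm
CU = (1 - 2.413333/19.30000)*100 = 87.496 %
Therefore Christiansen's uniformity coefficient CU = 87.496 %.


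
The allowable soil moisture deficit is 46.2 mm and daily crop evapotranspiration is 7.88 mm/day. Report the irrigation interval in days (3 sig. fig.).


Approach: apply the irrigation interval relation, interval = SMD / ETc.
interval = 46.2 / 7.88 = 5.86 days
Therefore the irrigation interval = 5.86 days.


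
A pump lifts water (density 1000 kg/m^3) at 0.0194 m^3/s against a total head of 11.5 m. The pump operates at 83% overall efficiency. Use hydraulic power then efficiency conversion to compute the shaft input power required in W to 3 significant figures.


Approach: apply hydraulic power then efficiency conversion, P = rho*g*Q*H; P_in = P/eta.
Step 1 — hydraulic power (P = rho*g*Q*H):
  P = 1000 * 9.81 * 0.0194 * 11.5 = 2188.6 W
Step 2 — input power: P_in = P/eta = 2188.6 / 0.83 = 2640 W
Therefore the shaft input power required = 2640 W.


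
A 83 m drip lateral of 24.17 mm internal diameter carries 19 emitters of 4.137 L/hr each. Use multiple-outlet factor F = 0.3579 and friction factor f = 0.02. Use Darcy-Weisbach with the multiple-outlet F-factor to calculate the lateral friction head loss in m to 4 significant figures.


Approach: apply Darcy-Weisbach with the multiple-outlet F-factor, Q = n*q/(3600*1000) m^3/s; v = Q/A; hf = F*f*(L/D)*(v^2/(2g)).
Q = 19*4.137/(3600*1000) = 2.18342e-05 m^3/s
A = pi*(24.17e-3/2)^2 = 4.58821e-04 m^2, so v = Q/A = 0.0475876 m/s
hf = 0.3579*0.02*(83/0.02417)*(0.0475876^2/(2*9.81)) = 0.002837 m
Therefore the lateral friction head loss = 0.002837 m.


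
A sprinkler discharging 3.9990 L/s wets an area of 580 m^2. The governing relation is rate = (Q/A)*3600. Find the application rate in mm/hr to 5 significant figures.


rate = (3.9990 / 580) * 3600 = 24.821 mm/hr
Therefore the application rate = 24.821 mm/hr.


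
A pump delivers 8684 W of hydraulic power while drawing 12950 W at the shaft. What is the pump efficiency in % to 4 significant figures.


Approach: apply the efficiency ratio, eta = (P_out/P_in)*100.
eta = (8684 / 12950) * 100 = 67.06 %
Therefore the pump efficiency = 67.06 %.


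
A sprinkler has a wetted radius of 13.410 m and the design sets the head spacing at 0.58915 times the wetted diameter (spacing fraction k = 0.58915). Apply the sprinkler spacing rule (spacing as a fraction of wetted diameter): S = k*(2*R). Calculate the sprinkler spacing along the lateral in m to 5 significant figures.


S = 0.58915 * (2 * 13.410) = 15.801 m
Therefore the sprinkler spacing along the lateral = 15.801 m.


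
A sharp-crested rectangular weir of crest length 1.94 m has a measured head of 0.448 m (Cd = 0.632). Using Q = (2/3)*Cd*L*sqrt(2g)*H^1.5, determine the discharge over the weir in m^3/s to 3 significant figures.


Q = (2/3)*0.632*1.94*sqrt(2*9.81)*0.448^1.5 = 1.09 m^3/s
Therefore the discharge over the weir = 1.09 m^3/s.


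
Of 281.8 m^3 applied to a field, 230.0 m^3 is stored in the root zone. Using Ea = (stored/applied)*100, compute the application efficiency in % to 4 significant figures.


Ea = (230.0/281.8)*100 = 81.62 %
Therefore the application efficiency = 81.62 %.


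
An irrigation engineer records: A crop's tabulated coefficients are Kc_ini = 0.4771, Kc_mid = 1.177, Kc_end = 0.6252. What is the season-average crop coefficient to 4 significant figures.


Approach: apply a simple seasonal average, Kc_avg = (Kc_ini + Kc_mid + Kc_end)/3.
Kc_avg = (0.4771 + 1.177 + 0.6252)/3 = 0.7598
Therefore the season-average crop coefficient = 0.7598.


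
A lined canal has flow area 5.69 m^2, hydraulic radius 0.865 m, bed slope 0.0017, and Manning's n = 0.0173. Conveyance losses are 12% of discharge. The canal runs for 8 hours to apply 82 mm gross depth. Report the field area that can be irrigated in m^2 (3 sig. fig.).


Approach: apply Manning's equation with a conveyance and depth budget, Q = (1/n)*A*R^(2/3)*S^(1/2); Q_field = Q*(1-loss); Area = Q_field*t/(d/1000).
Step 1 — canal discharge (Manning's equation):
  Q = (1/0.0173) * 5.69 * 0.865^(2/3) * 0.0017^(1/2) = 12.311 m^3/s
Step 2 — delivered flow: Q_field = 12.311*(1 - 12/100) = 10.834 m^3/s
Step 3 — volume delivered: V = 10.834 * 8*3600 = 312020 m^3
Step 4 — area served: A = V / (depth/1000) = 312020 / 0.082 = 3810000 m^2
Therefore the field area that can be irrigated = 3810000 m^2.


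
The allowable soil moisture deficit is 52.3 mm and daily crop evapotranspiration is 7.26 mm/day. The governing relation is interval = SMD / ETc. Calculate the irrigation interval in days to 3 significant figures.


interval = 52.3 / 7.26 = 7.20 days
Therefore the irrigation interval = 7.20 days.


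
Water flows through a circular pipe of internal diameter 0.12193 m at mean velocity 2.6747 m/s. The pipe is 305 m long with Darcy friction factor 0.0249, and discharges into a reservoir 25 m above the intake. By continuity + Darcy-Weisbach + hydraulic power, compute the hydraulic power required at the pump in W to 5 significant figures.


Approach: apply continuity + Darcy-Weisbach + hydraulic power, Q = A*v; hf = f*(L/D)*(v^2/(2g)); H = static + hf; P = rho*g*Q*H.
Step 1 — flow rate (continuity, Q = A*v):
  A = pi*(0.12193/2)^2 = 0.01167646 m^2
  Q = 0.01167646 * 2.6747 = 0.03123102 m^3/s
Step 2 — friction head loss (Darcy-Weisbach):
  hf = 0.0249 * (305/0.12193) * (2.6747^2 / (2*9.81))
  hf = 22.71118 m
Step 3 — total head: H = 25 + 22.71118 = 47.71118 m
Step 4 — hydraulic power (P = rho*g*Q*H):
  P = 1000 * 9.81 * 0.03123102 * 47.71118 = 14618 W
Therefore the hydraulic power required at the pump = 14618 W.


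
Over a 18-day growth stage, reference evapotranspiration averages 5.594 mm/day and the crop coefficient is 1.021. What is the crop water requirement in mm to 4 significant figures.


Approach: apply the crop water requirement relation, CWR = ET0 * Kc * days.
CWR = 5.594 * 1.021 * 18 = 102.8 mm
Therefore the crop water requirement = 102.8 mm.


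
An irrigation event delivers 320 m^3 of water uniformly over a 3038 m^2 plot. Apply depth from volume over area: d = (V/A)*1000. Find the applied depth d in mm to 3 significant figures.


d = (320 / 3038) * 1000 = 105 mm
Therefore the applied depth d = 105 mm.


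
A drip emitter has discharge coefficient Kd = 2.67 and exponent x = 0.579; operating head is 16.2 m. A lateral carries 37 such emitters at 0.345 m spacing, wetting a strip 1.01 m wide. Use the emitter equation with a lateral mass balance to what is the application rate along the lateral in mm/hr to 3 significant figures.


Approach: apply the emitter equation with a lateral mass balance, q = Kd*h^x; Q = n*q; rate = Q/(n*spacing*width).
Step 1 — single emitter flow (q = Kd*h^x):
  q = 2.67 * 16.2^0.579 = 13.391 L/hr
Step 2 — total lateral flow: Q = 37 * 13.391 = 495.48 L/hr
Step 3 — wetted area: A = 37 * 0.345 * 1.01 = 12.893 m^2
Step 4 — application rate: Q/A = 495.48/12.893 = 38.4 mm/hr
Therefore the application rate along the lateral = 38.4 mm/hr.


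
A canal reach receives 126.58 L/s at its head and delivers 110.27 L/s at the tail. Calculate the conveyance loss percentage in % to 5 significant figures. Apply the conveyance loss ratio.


Approach: apply the conveyance loss ratio, loss% = ((Q_head - Q_tail)/Q_head)*100.
loss = ((126.58 - 110.27)/126.58)*100 = 12.885 %
Therefore the conveyance loss percentage = 12.885 %.


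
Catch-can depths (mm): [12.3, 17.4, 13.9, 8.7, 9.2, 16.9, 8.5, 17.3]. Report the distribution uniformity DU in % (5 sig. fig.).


Approach: apply the low-quarter distribution uniformity, DU = (mean of lowest quarter of readings / overall mean)*100.
sorted lowest 2 of 8: [8.5, 8.7] -> mean = 8.600000 mm
overall mean = 13.02500 mm
DU = (8.600000/13.02500)*100 = 66.027 %
Therefore the distribution uniformity DU = 66.027 %.


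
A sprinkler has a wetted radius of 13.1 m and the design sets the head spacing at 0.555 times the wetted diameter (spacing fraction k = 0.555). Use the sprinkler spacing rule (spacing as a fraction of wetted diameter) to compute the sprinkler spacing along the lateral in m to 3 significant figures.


Approach: apply the sprinkler spacing rule (spacing as a fraction of wetted diameter), S = k*(2*R).
S = 0.555 * (2 * 13.1) = 14.5 m
Therefore the sprinkler spacing along the lateral = 14.5 m.


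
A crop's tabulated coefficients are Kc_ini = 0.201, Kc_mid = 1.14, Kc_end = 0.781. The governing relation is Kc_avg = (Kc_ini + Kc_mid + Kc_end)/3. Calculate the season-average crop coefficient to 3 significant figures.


Kc_avg = (0.201 + 1.14 + 0.781)/3 = 0.707
Therefore the season-average crop coefficient = 0.707.


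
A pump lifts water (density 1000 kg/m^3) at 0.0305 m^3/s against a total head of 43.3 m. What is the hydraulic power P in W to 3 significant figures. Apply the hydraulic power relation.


Approach: apply the hydraulic power relation, P = rho*g*Q*H.
P = 1000 * 9.81 * 0.0305 * 43.3 = 13000 W
Therefore the hydraulic power P = 13000 W.


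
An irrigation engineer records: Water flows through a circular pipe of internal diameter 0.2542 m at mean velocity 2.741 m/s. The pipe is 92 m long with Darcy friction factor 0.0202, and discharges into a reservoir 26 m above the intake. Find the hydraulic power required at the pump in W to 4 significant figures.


Approach: apply continuity + Darcy-Weisbach + hydraulic power, Q = A*v; hf = f*(L/D)*(v^2/(2g)); H = static + hf; P = rho*g*Q*H.
Step 1 — flow rate (continuity, Q = A*v):
  A = pi*(0.2542/2)^2 = 0.0507506 m^2
  Q = 0.0507506 * 2.741 = 0.139107 m^3/s
Step 2 — friction head loss (Darcy-Weisbach):
  hf = 0.0202 * (92/0.2542) * (2.741^2 / (2*9.81))
  hf = 2.79951 m
Step 3 — total head: H = 26 + 2.79951 = 28.7995 m
Step 4 — hydraulic power (P = rho*g*Q*H):
  P = 1000 * 9.81 * 0.139107 * 28.7995 = 39300 W
Therefore the hydraulic power required at the pump = 39300 W.


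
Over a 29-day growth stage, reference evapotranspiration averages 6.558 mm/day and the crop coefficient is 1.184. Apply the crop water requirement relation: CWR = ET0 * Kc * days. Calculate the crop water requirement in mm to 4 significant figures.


CWR = 6.558 * 1.184 * 29 = 225.2 mm
Therefore the crop water requirement = 225.2 mm.


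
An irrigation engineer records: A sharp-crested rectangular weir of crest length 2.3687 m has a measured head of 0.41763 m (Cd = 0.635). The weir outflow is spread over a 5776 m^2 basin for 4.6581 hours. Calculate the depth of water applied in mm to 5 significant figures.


Approach: apply the rectangular weir equation with a volume-to-depth conversion, Q = (2/3)*Cd*L*sqrt(2g)*H^1.5; d = Q*t/A * 1000.
Step 1 — weir discharge:
  Q = (2/3)*0.635*2.3687*sqrt(2*9.81)*0.41763^1.5 = 1.198753 m^3/s
Step 2 — volume: V = 1.198753 * 4.6581*3600 = 20102.07 m^3
Step 3 — depth: d = V/A * 1000 = 20102.07/5776 * 1000 = 3480.3 mm
Therefore the depth of water applied = 3480.3 mm.


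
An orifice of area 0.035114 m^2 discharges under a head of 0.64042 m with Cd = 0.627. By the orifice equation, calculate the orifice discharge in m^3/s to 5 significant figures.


Approach: apply the orifice equation, Q = Cd*A*sqrt(2*g*h).
Q = 0.627 * 0.035114 * sqrt(2*9.81*0.64042) = 0.078042 m^3/s
Therefore the orifice discharge = 0.078042 m^3/s.


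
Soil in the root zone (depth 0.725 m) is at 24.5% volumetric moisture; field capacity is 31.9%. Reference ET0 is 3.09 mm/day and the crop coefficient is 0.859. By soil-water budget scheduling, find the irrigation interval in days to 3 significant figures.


Approach: apply soil-water budget scheduling, SMD = (FC-theta)/100*depth*1000; ETc = ET0*Kc; interval = SMD/ETc.
Step 1 — soil moisture deficit:
  SMD = (31.9 - 24.5)/100 * 0.725 * 1000 = 53.650 mm
Step 2 — daily crop ET (ETc = ET0*Kc):
  ETc = 3.09 * 0.859 = 2.6543 mm/day
Step 3 — irrigation interval (SMD/ETc):
  interval = 53.650 / 2.6543 = 20.2 days
Therefore the irrigation interval = 20.2 days.


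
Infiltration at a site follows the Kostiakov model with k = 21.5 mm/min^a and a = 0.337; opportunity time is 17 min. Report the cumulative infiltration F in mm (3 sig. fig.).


Approach: apply the Kostiakov infiltration equation, F = k*t^a.
F = 21.5 * 17^0.337 = 55.9 mm
Therefore the cumulative infiltration F = 55.9 mm.


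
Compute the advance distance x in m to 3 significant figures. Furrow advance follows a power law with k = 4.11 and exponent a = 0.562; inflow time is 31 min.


Approach: apply the power-law advance function, x = k*t^a.
x = 4.11 * 31^0.562 = 28.3 m
Therefore the advance distance x = 28.3 m.


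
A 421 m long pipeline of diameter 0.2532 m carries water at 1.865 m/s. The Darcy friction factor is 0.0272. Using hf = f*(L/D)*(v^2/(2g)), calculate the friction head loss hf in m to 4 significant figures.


hf = 0.0272 * (421/0.2532) * (1.865^2 / (2*9.81))
hf = 8.018 m
Therefore the friction head loss hf = 8.018 m.


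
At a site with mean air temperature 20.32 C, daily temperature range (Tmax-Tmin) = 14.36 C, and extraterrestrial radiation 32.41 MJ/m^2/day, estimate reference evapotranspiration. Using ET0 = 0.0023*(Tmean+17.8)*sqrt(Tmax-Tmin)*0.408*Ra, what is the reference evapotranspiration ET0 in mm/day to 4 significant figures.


ET0 = 0.0023*(20.32+17.8)*sqrt(14.36)*0.408*32.41 = 4.393 mm/day
Therefore the reference evapotranspiration ET0 = 4.393 mm/day.


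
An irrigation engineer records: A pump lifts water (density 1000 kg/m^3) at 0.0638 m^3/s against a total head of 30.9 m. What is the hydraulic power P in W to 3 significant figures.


Approach: apply the hydraulic power relation, P = rho*g*Q*H.
P = 1000 * 9.81 * 0.0638 * 30.9 = 19300 W
Therefore the hydraulic power P = 19300 W.


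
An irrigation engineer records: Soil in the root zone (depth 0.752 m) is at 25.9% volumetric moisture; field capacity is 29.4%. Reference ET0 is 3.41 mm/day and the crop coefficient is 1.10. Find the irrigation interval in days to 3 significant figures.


Approach: apply soil-water budget scheduling, SMD = (FC-theta)/100*depth*1000; ETc = ET0*Kc; interval = SMD/ETc.
Step 1 — soil moisture deficit:
  SMD = (29.4 - 25.9)/100 * 0.752 * 1000 = 26.320 mm
Step 2 — daily crop ET (ETc = ET0*Kc):
  ETc = 3.41 * 1.10 = 3.7510 mm/day
Step 3 — irrigation interval (SMD/ETc):
  interval = 26.320 / 3.7510 = 7.02 days
Therefore the irrigation interval = 7.02 days.


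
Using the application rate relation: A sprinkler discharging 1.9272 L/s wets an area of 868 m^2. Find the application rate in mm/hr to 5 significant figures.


Approach: apply the application rate relation, rate = (Q/A)*3600.
rate = (1.9272 / 868) * 3600 = 7.9930 mm/hr
Therefore the application rate = 7.9930 mm/hr.


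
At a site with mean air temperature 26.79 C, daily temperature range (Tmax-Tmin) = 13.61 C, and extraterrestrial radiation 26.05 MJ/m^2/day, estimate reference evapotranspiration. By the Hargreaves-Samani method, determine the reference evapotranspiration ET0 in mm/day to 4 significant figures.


Approach: apply the Hargreaves-Samani method, ET0 = 0.0023*(Tmean+17.8)*sqrt(Tmax-Tmin)*0.408*Ra.
ET0 = 0.0023*(26.79+17.8)*sqrt(13.61)*0.408*26.05 = 4.021 mm/day
Therefore the reference evapotranspiration ET0 = 4.021 mm/day.


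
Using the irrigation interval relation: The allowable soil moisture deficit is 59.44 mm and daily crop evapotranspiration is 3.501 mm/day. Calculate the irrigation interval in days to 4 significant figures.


Approach: apply the irrigation interval relation, interval = SMD / ETc.
interval = 59.44 / 3.501 = 16.98 days
Therefore the irrigation interval = 16.98 days.


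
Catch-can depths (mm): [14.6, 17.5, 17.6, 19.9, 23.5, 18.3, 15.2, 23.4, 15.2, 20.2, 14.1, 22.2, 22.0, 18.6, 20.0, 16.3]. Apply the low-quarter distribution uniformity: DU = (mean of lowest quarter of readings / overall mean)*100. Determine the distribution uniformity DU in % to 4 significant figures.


sorted lowest 4 of 16: [14.1, 14.6, 15.2, 15.2] -> mean = 14.7750 mm
overall mean = 18.6625 mm
DU = (14.7750/18.6625)*100 = 79.17 %
Therefore the distribution uniformity DU = 79.17 %.


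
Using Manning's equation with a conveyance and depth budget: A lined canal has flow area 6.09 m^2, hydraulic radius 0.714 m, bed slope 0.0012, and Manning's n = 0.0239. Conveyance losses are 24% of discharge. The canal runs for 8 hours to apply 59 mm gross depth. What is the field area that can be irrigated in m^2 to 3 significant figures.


Approach: apply Manning's equation with a conveyance and depth budget, Q = (1/n)*A*R^(2/3)*S^(1/2); Q_field = Q*(1-loss); Area = Q_field*t/(d/1000).
Step 1 — canal discharge (Manning's equation):
  Q = (1/0.0239) * 6.09 * 0.714^(2/3) * 0.0012^(1/2) = 7.0514 m^3/s
Step 2 — delivered flow: Q_field = 7.0514*(1 - 24/100) = 5.3591 m^3/s
Step 3 — volume delivered: V = 5.3591 * 8*3600 = 154340 m^3
Step 4 — area served: A = V / (depth/1000) = 154340 / 0.059 = 2620000 m^2
Therefore the field area that can be irrigated = 2620000 m^2.


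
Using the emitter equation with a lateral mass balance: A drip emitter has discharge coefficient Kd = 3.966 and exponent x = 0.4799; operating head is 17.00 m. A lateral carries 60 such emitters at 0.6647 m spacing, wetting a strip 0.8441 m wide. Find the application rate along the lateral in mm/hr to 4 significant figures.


Approach: apply the emitter equation with a lateral mass balance, q = Kd*h^x; Q = n*q; rate = Q/(n*spacing*width).
Step 1 — single emitter flow (q = Kd*h^x):
  q = 3.966 * 17.00^0.4799 = 15.4470 L/hr
Step 2 — total lateral flow: Q = 60 * 15.4470 = 926.822 L/hr
Step 3 — wetted area: A = 60 * 0.6647 * 0.8441 = 33.6644 m^2
Step 4 — application rate: Q/A = 926.822/33.6644 = 27.53 mm/hr
Therefore the application rate along the lateral = 27.53 mm/hr.


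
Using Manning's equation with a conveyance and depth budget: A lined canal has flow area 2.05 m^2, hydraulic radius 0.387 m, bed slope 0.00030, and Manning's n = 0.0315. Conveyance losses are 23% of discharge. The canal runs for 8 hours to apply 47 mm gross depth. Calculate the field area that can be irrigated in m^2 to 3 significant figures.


Approach: apply Manning's equation with a conveyance and depth budget, Q = (1/n)*A*R^(2/3)*S^(1/2); Q_field = Q*(1-loss); Area = Q_field*t/(d/1000).
Step 1 — canal discharge (Manning's equation):
  Q = (1/0.0315) * 2.05 * 0.387^(2/3) * 0.00030^(1/2) = 0.59861 m^3/s
Step 2 — delivered flow: Q_field = 0.59861*(1 - 23/100) = 0.46093 m^3/s
Step 3 — volume delivered: V = 0.46093 * 8*3600 = 13275 m^3
Step 4 — area served: A = V / (depth/1000) = 13275 / 0.047 = 282000 m^2
Therefore the field area that can be irrigated = 282000 m^2.


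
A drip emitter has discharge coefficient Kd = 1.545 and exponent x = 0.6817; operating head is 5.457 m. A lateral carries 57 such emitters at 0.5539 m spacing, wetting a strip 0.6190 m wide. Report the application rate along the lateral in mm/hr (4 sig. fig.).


Approach: apply the emitter equation with a lateral mass balance, q = Kd*h^x; Q = n*q; rate = Q/(n*spacing*width).
Step 1 — single emitter flow (q = Kd*h^x):
  q = 1.545 * 5.457^0.6817 = 4.91258 L/hr
Step 2 — total lateral flow: Q = 57 * 4.91258 = 280.017 L/hr
Step 3 — wetted area: A = 57 * 0.5539 * 0.6190 = 19.5433 m^2
Step 4 — application rate: Q/A = 280.017/19.5433 = 14.33 mm/hr
Therefore the application rate along the lateral = 14.33 mm/hr.


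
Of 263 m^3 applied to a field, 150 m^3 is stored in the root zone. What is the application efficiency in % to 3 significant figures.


Approach: apply the application efficiency ratio, Ea = (stored/applied)*100.
Ea = (150/263)*100 = 57.0 %
Therefore the application efficiency = 57.0 %.


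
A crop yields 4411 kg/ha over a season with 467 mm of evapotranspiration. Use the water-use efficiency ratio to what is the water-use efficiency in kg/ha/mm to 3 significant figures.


Approach: apply the water-use efficiency ratio, WUE = yield/ET.
WUE = 4411 / 467 = 9.45 kg/ha/mm
Therefore the water-use efficiency = 9.45 kg/ha/mm.


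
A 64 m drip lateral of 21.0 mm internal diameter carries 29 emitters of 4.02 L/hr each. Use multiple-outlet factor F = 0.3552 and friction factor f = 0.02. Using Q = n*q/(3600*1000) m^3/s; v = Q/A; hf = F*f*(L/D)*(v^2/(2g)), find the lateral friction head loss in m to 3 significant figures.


Q = 29*4.02/(3600*1000) = 3.2383e-05 m^3/s
A = pi*(21.0e-3/2)^2 = 3.4636e-04 m^2, so v = Q/A = 0.093496 m/s
hf = 0.3552*0.02*(64/0.0210)*(0.093496^2/(2*9.81)) = 0.00965 m
Therefore the lateral friction head loss = 0.00965 m.


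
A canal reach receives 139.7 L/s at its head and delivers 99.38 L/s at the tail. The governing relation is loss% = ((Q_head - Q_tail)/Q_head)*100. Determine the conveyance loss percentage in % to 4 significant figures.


loss = ((139.7 - 99.38)/139.7)*100 = 28.86 %
Therefore the conveyance loss percentage = 28.86 %.


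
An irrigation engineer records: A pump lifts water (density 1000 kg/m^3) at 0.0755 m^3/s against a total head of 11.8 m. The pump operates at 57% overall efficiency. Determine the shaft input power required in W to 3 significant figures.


Approach: apply hydraulic power then efficiency conversion, P = rho*g*Q*H; P_in = P/eta.
Step 1 — hydraulic power (P = rho*g*Q*H):
  P = 1000 * 9.81 * 0.0755 * 11.8 = 8739.7 W
Step 2 — input power: P_in = P/eta = 8739.7 / 0.57 = 15300 W
Therefore the shaft input power required = 15300 W.


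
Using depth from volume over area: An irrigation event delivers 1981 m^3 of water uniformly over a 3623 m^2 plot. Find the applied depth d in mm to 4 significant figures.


Approach: apply depth from volume over area, d = (V/A)*1000.
d = (1981 / 3623) * 1000 = 546.8 mm
Therefore the applied depth d = 546.8 mm.


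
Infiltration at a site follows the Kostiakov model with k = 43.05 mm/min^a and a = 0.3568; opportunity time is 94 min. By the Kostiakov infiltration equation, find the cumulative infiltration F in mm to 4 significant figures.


Approach: apply the Kostiakov infiltration equation, F = k*t^a.
F = 43.05 * 94^0.3568 = 217.8 mm
Therefore the cumulative infiltration F = 217.8 mm.


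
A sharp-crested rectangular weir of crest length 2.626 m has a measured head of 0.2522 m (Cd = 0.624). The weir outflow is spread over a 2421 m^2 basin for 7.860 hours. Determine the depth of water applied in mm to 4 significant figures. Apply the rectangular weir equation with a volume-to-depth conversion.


Approach: apply the rectangular weir equation with a volume-to-depth conversion, Q = (2/3)*Cd*L*sqrt(2g)*H^1.5; d = Q*t/A * 1000.
Step 1 — weir discharge:
  Q = (2/3)*0.624*2.626*sqrt(2*9.81)*0.2522^1.5 = 0.612851 m^3/s
Step 2 — volume: V = 0.612851 * 7.860*3600 = 17341.2 m^3
Step 3 — depth: d = V/A * 1000 = 17341.2/2421 * 1000 = 7163 mm
Therefore the depth of water applied = 7163 mm.


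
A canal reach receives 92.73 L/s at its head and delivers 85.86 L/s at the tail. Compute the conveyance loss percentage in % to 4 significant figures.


Approach: apply the conveyance loss ratio, loss% = ((Q_head - Q_tail)/Q_head)*100.
loss = ((92.73 - 85.86)/92.73)*100 = 7.409 %
Therefore the conveyance loss percentage = 7.409 %.


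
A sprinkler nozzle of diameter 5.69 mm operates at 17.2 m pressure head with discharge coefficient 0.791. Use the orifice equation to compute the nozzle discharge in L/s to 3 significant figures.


Approach: apply the orifice equation, Q = Cd*A*sqrt(2*g*h), A = pi*(d/2)^2.
A = pi*(5.69e-3/2)^2 = 2.5428e-05 m^2
Q = 0.791 * 2.5428e-05 * sqrt(2*9.81*17.2) * 1000 = 0.369 L/s
Therefore the nozzle discharge = 0.369 L/s.
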